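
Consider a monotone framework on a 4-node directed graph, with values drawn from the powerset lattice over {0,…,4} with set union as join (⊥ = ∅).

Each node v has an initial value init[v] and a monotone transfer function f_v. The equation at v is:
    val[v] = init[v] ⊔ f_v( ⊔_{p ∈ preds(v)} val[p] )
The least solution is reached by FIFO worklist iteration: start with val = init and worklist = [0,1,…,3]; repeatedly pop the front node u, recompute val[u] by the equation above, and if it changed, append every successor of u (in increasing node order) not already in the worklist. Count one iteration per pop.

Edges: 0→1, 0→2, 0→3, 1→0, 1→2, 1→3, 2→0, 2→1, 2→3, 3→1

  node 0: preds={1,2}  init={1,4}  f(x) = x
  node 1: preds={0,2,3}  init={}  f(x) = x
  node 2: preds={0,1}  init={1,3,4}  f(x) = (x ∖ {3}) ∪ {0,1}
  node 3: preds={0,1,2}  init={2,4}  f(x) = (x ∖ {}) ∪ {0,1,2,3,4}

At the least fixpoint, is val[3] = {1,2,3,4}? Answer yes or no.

no

Trace (9 dequeues):
  [1] u=0 | in {1,3,4} | out {1,3,4} | prev {1,4} | push {}
  [2] u=1 | in {1,2,3,4} | out {1,2,3,4} | prev {} | push {0}
  [3] u=2 | in {1,2,3,4} | out {0,1,2,3,4} | prev {1,3,4} | push {1}
  [4] u=3 | in {0,1,2,3,4} | out {0,1,2,3,4} | prev {2,4} | push {}
  [5] u=0 | in {0,1,2,3,4} | out {0,1,2,3,4} | prev {1,3,4} | push {2,3}
  [6] u=1 | in {0,1,2,3,4} | out {0,1,2,3,4} | prev {1,2,3,4} | push {0}
  [7] u=2 | in {0,1,2,3,4} | out {0,1,2,3,4} | ==
  [8] u=3 | in {0,1,2,3,4} | out {0,1,2,3,4} | ==
  [9] u=0 | in {0,1,2,3,4} | out {0,1,2,3,4} | ==

Converged values:
  [0] {0,1,2,3,4}
  [1] {0,1,2,3,4}
  [2] {0,1,2,3,4}
  [3] {0,1,2,3,4}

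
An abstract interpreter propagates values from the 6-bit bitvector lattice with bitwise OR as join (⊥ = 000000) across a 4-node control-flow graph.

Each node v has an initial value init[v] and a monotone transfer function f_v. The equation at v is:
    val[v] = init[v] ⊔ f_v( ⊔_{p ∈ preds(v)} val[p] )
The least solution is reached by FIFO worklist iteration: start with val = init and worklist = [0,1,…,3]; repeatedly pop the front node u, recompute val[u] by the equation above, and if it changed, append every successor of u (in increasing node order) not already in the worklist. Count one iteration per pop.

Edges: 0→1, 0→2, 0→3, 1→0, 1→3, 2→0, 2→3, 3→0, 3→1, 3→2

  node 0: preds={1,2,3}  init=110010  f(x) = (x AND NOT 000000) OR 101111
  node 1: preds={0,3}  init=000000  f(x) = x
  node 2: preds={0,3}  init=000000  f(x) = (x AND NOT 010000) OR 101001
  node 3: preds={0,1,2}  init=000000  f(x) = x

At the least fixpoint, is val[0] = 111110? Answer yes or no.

Iteration log — 7 steps:
  step 1. node 0  ⊔preds=000000  new=111111  old=110010  +wl: 
  step 2. node 1  ⊔preds=111111  new=111111  old=000000  +wl: 0
  step 3. node 2  ⊔preds=111111  new=101111  old=000000  +wl: 
  step 4. node 3  ⊔preds=111111  new=111111  old=000000  +wl: 1,2
  step 5. node 0  ⊔preds=111111  new=111111  stable
  step 6. node 1  ⊔preds=111111  new=111111  stable
  step 7. node 2  ⊔preds=111111  new=101111  stable

Least fixpoint reached:
  node 0: 111111
  node 1: 111111
  node 2: 101111
  node 3: 111111

no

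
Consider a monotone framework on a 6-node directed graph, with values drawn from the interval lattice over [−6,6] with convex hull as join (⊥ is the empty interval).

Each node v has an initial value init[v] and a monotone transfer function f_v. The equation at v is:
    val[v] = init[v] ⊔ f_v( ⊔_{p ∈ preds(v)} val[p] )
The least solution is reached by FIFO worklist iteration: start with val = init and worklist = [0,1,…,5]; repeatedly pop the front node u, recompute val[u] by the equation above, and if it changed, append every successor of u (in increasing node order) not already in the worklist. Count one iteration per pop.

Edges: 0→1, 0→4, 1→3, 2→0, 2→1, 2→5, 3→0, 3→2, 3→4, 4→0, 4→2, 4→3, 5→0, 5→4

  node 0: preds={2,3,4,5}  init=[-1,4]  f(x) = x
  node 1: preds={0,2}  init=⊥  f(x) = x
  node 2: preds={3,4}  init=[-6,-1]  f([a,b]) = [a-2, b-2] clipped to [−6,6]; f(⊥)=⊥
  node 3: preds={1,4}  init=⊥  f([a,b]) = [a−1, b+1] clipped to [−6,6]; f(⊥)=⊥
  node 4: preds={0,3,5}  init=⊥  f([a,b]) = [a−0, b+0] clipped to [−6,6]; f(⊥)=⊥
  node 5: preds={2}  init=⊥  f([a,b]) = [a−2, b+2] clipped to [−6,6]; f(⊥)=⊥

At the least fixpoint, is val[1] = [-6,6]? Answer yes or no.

yes

Iteration log — 22 steps:
  step 1. node 0  ⊔preds=[-6,-1]  new=[-6,4]  old=[-1,4]  +wl: 
  step 2. node 1  ⊔preds=[-6,4]  new=[-6,4]  old=⊥  +wl: 
  step 3. node 2  ⊔preds=⊥  new=[-6,-1]  stable
  step 4. node 3  ⊔preds=[-6,4]  new=[-6,5]  old=⊥  +wl: 0,2
  step 5. node 4  ⊔preds=[-6,5]  new=[-6,5]  old=⊥  +wl: 3
  step 6. node 5  ⊔preds=[-6,-1]  new=[-6,1]  old=⊥  +wl: 4
  step 7. node 0  ⊔preds=[-6,5]  new=[-6,5]  old=[-6,4]  +wl: 1
  step 8. node 2  ⊔preds=[-6,5]  new=[-6,3]  old=[-6,-1]  +wl: 0,5
  step 9. node 3  ⊔preds=[-6,5]  new=[-6,6]  old=[-6,5]  +wl: 2
  step 10. node 4  ⊔preds=[-6,6]  new=[-6,6]  old=[-6,5]  +wl: 3
  step 11. node 1  ⊔preds=[-6,5]  new=[-6,5]  old=[-6,4]  +wl: 
  step 12. node 0  ⊔preds=[-6,6]  new=[-6,6]  old=[-6,5]  +wl: 1,4
  step 13. node 5  ⊔preds=[-6,3]  new=[-6,5]  old=[-6,1]  +wl: 0
  step 14. node 2  ⊔preds=[-6,6]  new=[-6,4]  old=[-6,3]  +wl: 5
  step 15. node 3  ⊔preds=[-6,6]  new=[-6,6]  stable
  step 16. node 1  ⊔preds=[-6,6]  new=[-6,6]  old=[-6,5]  +wl: 3
  step 17. node 4  ⊔preds=[-6,6]  new=[-6,6]  stable
  step 18. node 0  ⊔preds=[-6,6]  new=[-6,6]  stable
  step 19. node 5  ⊔preds=[-6,4]  new=[-6,6]  old=[-6,5]  +wl: 0,4
  step 20. node 3  ⊔preds=[-6,6]  new=[-6,6]  stable
  step 21. node 0  ⊔preds=[-6,6]  new=[-6,6]  stable
  step 22. node 4  ⊔preds=[-6,6]  new=[-6,6]  stable

Least fixpoint reached:
  node 0: [-6,6]
  node 1: [-6,6]
  node 2: [-6,4]
  node 3: [-6,6]
  node 4: [-6,6]
  node 5: [-6,6]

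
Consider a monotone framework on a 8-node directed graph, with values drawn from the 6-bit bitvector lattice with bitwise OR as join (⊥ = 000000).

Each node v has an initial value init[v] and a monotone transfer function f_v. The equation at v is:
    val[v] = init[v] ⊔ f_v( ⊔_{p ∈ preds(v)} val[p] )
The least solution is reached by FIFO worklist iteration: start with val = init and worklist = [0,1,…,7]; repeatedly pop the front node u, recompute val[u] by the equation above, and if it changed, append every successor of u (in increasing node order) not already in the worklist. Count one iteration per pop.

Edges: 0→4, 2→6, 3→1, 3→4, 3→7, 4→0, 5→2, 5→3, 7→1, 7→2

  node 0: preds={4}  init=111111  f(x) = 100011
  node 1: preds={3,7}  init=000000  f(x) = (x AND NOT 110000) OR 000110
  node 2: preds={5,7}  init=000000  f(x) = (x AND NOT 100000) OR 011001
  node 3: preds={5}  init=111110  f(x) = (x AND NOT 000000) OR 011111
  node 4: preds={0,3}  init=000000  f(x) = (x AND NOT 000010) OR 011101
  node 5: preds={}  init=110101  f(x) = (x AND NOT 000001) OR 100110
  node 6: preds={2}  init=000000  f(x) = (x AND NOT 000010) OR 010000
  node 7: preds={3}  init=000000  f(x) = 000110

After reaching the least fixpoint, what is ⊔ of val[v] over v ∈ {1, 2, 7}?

011111

Iteration log — 13 steps:
  step 1. node 0  ⊔preds=000000  new=111111  stable
  step 2. node 1  ⊔preds=111110  new=001110  old=000000  +wl: 
  step 3. node 2  ⊔preds=110101  new=011101  old=000000  +wl: 
  step 4. node 3  ⊔preds=110101  new=111111  old=111110  +wl: 1
  step 5. node 4  ⊔preds=111111  new=111101  old=000000  +wl: 0
  step 6. node 5  ⊔preds=000000  new=110111  old=110101  +wl: 2,3
  step 7. node 6  ⊔preds=011101  new=011101  old=000000  +wl: 
  step 8. node 7  ⊔preds=111111  new=000110  old=000000  +wl: 
  step 9. node 1  ⊔preds=111111  new=001111  old=001110  +wl: 
  step 10. node 0  ⊔preds=111101  new=111111  stable
  step 11. node 2  ⊔preds=110111  new=011111  old=011101  +wl: 6
  step 12. node 3  ⊔preds=110111  new=111111  stable
  step 13. node 6  ⊔preds=011111  new=011101  stable

Least fixpoint reached:
  node 0: 111111
  node 1: 001111
  node 2: 011111
  node 3: 111111
  node 4: 111101
  node 5: 110111
  node 6: 011101
  node 7: 000110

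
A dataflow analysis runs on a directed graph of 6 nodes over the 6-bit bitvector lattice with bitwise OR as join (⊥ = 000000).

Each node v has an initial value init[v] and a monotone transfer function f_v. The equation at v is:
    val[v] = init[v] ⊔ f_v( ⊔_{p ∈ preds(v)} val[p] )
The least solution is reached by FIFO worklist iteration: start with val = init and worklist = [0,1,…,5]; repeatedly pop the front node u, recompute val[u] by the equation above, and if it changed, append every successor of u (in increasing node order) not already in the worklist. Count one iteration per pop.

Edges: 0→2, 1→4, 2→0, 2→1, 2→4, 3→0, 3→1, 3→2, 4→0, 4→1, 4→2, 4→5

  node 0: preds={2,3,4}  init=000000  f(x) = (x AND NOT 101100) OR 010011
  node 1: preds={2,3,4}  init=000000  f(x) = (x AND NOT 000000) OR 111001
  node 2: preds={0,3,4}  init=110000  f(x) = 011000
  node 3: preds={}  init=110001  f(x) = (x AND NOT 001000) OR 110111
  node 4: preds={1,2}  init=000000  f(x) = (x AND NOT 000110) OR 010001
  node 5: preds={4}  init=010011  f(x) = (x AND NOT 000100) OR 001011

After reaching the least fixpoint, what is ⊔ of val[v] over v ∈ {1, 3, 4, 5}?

Worklist (10 pops):
  #1 pop 0: in=110001 → 010011 (was 000000); enqueue []
  #2 pop 1: in=110001 → 111001 (was 000000); enqueue []
  #3 pop 2: in=110011 → 111000 (was 110000); enqueue [0,1]
  #4 pop 3: in=000000 → 110111 (was 110001); enqueue [2]
  #5 pop 4: in=111001 → 111001 (was 000000); enqueue []
  #6 pop 5: in=111001 → 111011 (was 010011); enqueue []
  #7 pop 0: in=111111 → 010011 (no change)
  #8 pop 1: in=111111 → 111111 (was 111001); enqueue [4]
  #9 pop 2: in=111111 → 111000 (no change)
  #10 pop 4: in=111111 → 111001 (no change)

Fixpoint:
  val[0] = 010011
  val[1] = 111111
  val[2] = 111000
  val[3] = 110111
  val[4] = 111001
  val[5] = 111011

111111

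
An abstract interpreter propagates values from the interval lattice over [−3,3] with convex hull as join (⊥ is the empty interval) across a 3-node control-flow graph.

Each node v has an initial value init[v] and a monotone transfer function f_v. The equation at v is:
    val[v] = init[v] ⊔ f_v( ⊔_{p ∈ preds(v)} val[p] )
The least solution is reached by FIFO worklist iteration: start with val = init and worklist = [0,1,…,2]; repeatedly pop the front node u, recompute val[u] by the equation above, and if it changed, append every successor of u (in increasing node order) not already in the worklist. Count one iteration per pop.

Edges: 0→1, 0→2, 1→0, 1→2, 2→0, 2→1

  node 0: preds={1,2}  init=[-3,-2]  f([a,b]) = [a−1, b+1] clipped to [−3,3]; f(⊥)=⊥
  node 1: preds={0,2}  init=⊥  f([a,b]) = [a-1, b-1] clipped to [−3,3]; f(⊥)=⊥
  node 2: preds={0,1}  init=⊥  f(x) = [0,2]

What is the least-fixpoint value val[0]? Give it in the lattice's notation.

Trace (7 dequeues):
  [1] u=0 | in ⊥ | out [-3,-2] | ==
  [2] u=1 | in [-3,-2] | out [-3,-3] | prev ⊥ | push {0}
  [3] u=2 | in [-3,-2] | out [0,2] | prev ⊥ | push {1}
  [4] u=0 | in [-3,2] | out [-3,3] | prev [-3,-2] | push {2}
  [5] u=1 | in [-3,3] | out [-3,2] | prev [-3,-3] | push {0}
  [6] u=2 | in [-3,3] | out [0,2] | ==
  [7] u=0 | in [-3,2] | out [-3,3] | ==

Converged values:
  [0] [-3,3]
  [1] [-3,2]
  [2] [0,2]

[-3,3]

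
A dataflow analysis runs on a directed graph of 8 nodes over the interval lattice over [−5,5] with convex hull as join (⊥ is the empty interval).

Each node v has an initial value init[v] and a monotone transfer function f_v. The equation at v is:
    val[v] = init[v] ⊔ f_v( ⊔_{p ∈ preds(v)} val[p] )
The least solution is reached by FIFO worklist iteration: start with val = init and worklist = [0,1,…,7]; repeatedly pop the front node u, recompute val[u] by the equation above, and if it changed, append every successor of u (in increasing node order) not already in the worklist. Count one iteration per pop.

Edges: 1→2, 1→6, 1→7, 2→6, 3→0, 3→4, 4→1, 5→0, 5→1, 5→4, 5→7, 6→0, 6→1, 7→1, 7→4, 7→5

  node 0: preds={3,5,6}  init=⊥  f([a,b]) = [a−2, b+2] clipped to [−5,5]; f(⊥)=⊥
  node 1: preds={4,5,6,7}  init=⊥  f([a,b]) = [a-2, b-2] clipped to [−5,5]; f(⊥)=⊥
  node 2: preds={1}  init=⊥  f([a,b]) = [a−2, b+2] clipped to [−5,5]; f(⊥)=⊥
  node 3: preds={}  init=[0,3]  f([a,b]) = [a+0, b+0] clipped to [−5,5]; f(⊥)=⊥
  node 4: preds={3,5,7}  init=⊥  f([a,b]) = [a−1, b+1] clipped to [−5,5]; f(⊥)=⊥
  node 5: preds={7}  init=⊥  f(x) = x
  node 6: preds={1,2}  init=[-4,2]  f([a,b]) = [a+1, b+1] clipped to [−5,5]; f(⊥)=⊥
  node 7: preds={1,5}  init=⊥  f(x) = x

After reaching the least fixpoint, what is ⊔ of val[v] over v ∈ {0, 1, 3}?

Iteration log — 30 steps:
  step 1. node 0  ⊔preds=[-4,3]  new=[-5,5]  old=⊥  +wl: 
  step 2. node 1  ⊔preds=[-4,2]  new=[-5,0]  old=⊥  +wl: 
  step 3. node 2  ⊔preds=[-5,0]  new=[-5,2]  old=⊥  +wl: 
  step 4. node 3  ⊔preds=⊥  new=[0,3]  stable
  step 5. node 4  ⊔preds=[0,3]  new=[-1,4]  old=⊥  +wl: 1
  step 6. node 5  ⊔preds=⊥  new=⊥  stable
  step 7. node 6  ⊔preds=[-5,2]  new=[-4,3]  old=[-4,2]  +wl: 0
  step 8. node 7  ⊔preds=[-5,0]  new=[-5,0]  old=⊥  +wl: 4,5
  step 9. node 1  ⊔preds=[-5,4]  new=[-5,2]  old=[-5,0]  +wl: 2,6,7
  step 10. node 0  ⊔preds=[-4,3]  new=[-5,5]  stable
  step 11. node 4  ⊔preds=[-5,3]  new=[-5,4]  old=[-1,4]  +wl: 1
  step 12. node 5  ⊔preds=[-5,0]  new=[-5,0]  old=⊥  +wl: 0,4
  step 13. node 2  ⊔preds=[-5,2]  new=[-5,4]  old=[-5,2]  +wl: 
  step 14. node 6  ⊔preds=[-5,4]  new=[-4,5]  old=[-4,3]  +wl: 
  step 15. node 7  ⊔preds=[-5,2]  new=[-5,2]  old=[-5,0]  +wl: 5
  step 16. node 1  ⊔preds=[-5,5]  new=[-5,3]  old=[-5,2]  +wl: 2,6,7
  step 17. node 0  ⊔preds=[-5,5]  new=[-5,5]  stable
  step 18. node 4  ⊔preds=[-5,3]  new=[-5,4]  stable
  step 19. node 5  ⊔preds=[-5,2]  new=[-5,2]  old=[-5,0]  +wl: 0,1,4
  step 20. node 2  ⊔preds=[-5,3]  new=[-5,5]  old=[-5,4]  +wl: 
  step 21. node 6  ⊔preds=[-5,5]  new=[-4,5]  stable
  step 22. node 7  ⊔preds=[-5,3]  new=[-5,3]  old=[-5,2]  +wl: 5
  step 23. node 0  ⊔preds=[-5,5]  new=[-5,5]  stable
  step 24. node 1  ⊔preds=[-5,5]  new=[-5,3]  stable
  step 25. node 4  ⊔preds=[-5,3]  new=[-5,4]  stable
  step 26. node 5  ⊔preds=[-5,3]  new=[-5,3]  old=[-5,2]  +wl: 0,1,4,7
  step 27. node 0  ⊔preds=[-5,5]  new=[-5,5]  stable
  step 28. node 1  ⊔preds=[-5,5]  new=[-5,3]  stable
  step 29. node 4  ⊔preds=[-5,3]  new=[-5,4]  stable
  step 30. node 7  ⊔preds=[-5,3]  new=[-5,3]  stable

Least fixpoint reached:
  node 0: [-5,5]
  node 1: [-5,3]
  node 2: [-5,5]
  node 3: [0,3]
  node 4: [-5,4]
  node 5: [-5,3]
  node 6: [-4,5]
  node 7: [-5,3]

[-5,5]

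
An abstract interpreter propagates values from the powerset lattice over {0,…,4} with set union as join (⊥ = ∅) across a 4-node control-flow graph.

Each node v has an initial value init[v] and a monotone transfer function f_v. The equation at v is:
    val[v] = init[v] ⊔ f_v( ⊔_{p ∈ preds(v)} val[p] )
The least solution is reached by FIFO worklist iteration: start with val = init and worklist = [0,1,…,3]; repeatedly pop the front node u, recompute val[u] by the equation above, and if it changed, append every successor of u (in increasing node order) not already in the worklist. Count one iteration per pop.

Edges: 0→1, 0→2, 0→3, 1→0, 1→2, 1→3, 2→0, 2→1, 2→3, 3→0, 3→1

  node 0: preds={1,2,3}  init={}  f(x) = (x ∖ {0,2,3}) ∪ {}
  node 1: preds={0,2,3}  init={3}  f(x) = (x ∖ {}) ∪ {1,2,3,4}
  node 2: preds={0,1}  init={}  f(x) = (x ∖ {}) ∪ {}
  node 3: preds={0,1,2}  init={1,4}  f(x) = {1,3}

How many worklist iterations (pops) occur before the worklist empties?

Worklist (6 pops):
  #1 pop 0: in={1,3,4} → {1,4} (was {}); enqueue []
  #2 pop 1: in={1,4} → {1,2,3,4} (was {3}); enqueue [0]
  #3 pop 2: in={1,2,3,4} → {1,2,3,4} (was {}); enqueue [1]
  #4 pop 3: in={1,2,3,4} → {1,3,4} (was {1,4}); enqueue []
  #5 pop 0: in={1,2,3,4} → {1,4} (no change)
  #6 pop 1: in={1,2,3,4} → {1,2,3,4} (no change)

Fixpoint:
  val[0] = {1,4}
  val[1] = {1,2,3,4}
  val[2] = {1,2,3,4}
  val[3] = {1,3,4}

6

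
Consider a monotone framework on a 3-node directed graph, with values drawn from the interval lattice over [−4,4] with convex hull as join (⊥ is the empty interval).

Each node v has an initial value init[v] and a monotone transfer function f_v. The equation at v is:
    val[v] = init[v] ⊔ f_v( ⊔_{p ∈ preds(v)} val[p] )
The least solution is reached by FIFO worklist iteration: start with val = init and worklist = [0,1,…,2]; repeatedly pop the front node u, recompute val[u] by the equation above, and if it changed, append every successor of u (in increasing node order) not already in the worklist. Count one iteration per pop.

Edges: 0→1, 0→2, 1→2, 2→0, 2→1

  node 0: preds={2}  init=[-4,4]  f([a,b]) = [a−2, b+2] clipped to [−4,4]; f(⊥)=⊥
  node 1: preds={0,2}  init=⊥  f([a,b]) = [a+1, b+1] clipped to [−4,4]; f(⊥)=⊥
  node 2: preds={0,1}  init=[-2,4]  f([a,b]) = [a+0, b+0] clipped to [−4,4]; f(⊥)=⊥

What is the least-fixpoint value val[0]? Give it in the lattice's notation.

[-4,4]

Worklist (5 pops):
  #1 pop 0: in=[-2,4] → [-4,4] (no change)
  #2 pop 1: in=[-4,4] → [-3,4] (was ⊥); enqueue []
  #3 pop 2: in=[-4,4] → [-4,4] (was [-2,4]); enqueue [0,1]
  #4 pop 0: in=[-4,4] → [-4,4] (no change)
  #5 pop 1: in=[-4,4] → [-3,4] (no change)

Fixpoint:
  val[0] = [-4,4]
  val[1] = [-3,4]
  val[2] = [-4,4]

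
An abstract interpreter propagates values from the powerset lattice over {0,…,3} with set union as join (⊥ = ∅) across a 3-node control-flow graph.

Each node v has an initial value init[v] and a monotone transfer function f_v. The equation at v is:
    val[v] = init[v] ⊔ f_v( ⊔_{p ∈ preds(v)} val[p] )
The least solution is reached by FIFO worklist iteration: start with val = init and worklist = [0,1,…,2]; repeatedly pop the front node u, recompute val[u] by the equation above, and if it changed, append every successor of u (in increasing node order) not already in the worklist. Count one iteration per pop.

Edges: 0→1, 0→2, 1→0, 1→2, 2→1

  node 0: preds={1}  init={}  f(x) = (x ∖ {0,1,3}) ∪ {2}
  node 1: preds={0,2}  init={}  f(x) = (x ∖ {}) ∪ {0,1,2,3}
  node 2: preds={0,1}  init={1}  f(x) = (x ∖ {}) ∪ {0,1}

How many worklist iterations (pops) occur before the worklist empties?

5

Trace (5 dequeues):
  [1] u=0 | in {} | out {2} | prev {} | push {}
  [2] u=1 | in {1,2} | out {0,1,2,3} | prev {} | push {0}
  [3] u=2 | in {0,1,2,3} | out {0,1,2,3} | prev {1} | push {1}
  [4] u=0 | in {0,1,2,3} | out {2} | ==
  [5] u=1 | in {0,1,2,3} | out {0,1,2,3} | ==

Converged values:
  [0] {2}
  [1] {0,1,2,3}
  [2] {0,1,2,3}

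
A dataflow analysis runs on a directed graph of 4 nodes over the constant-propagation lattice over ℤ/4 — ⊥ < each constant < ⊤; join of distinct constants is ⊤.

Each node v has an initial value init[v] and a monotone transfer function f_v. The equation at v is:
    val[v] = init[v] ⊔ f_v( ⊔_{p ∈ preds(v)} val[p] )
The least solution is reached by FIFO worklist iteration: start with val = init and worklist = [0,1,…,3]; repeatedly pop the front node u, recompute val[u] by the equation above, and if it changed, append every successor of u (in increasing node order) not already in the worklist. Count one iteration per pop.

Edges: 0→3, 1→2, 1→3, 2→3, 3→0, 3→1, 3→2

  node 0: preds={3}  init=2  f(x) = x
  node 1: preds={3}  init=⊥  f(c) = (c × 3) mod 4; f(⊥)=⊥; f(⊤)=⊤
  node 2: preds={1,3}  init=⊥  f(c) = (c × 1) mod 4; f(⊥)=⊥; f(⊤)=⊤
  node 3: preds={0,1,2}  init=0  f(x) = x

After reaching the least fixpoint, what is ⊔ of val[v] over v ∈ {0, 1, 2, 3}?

⊤

Worklist (8 pops):
  #1 pop 0: in=0 → ⊤ (was 2); enqueue []
  #2 pop 1: in=0 → 0 (was ⊥); enqueue []
  #3 pop 2: in=0 → 0 (was ⊥); enqueue []
  #4 pop 3: in=⊤ → ⊤ (was 0); enqueue [0,1,2]
  #5 pop 0: in=⊤ → ⊤ (no change)
  #6 pop 1: in=⊤ → ⊤ (was 0); enqueue [3]
  #7 pop 2: in=⊤ → ⊤ (was 0); enqueue []
  #8 pop 3: in=⊤ → ⊤ (no change)

Fixpoint:
  val[0] = ⊤
  val[1] = ⊤
  val[2] = ⊤
  val[3] = ⊤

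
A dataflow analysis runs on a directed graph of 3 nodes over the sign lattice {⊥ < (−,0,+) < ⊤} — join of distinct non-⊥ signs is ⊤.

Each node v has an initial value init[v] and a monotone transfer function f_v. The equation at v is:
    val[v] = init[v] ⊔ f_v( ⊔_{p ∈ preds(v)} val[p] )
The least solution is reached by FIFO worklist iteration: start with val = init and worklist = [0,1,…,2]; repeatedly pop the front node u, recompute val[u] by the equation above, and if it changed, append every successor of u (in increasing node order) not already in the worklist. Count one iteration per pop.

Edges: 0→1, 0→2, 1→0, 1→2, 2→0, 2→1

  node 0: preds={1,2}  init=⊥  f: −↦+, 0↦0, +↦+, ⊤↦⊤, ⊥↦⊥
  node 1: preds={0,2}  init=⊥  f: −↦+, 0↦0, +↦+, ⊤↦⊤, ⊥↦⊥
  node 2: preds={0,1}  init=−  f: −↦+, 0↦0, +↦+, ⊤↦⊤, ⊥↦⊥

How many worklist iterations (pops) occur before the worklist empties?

Trace (6 dequeues):
  [1] u=0 | in − | out + | prev ⊥ | push {}
  [2] u=1 | in ⊤ | out ⊤ | prev ⊥ | push {0}
  [3] u=2 | in ⊤ | out ⊤ | prev − | push {1}
  [4] u=0 | in ⊤ | out ⊤ | prev + | push {2}
  [5] u=1 | in ⊤ | out ⊤ | ==
  [6] u=2 | in ⊤ | out ⊤ | ==

Converged values:
  [0] ⊤
  [1] ⊤
  [2] ⊤

6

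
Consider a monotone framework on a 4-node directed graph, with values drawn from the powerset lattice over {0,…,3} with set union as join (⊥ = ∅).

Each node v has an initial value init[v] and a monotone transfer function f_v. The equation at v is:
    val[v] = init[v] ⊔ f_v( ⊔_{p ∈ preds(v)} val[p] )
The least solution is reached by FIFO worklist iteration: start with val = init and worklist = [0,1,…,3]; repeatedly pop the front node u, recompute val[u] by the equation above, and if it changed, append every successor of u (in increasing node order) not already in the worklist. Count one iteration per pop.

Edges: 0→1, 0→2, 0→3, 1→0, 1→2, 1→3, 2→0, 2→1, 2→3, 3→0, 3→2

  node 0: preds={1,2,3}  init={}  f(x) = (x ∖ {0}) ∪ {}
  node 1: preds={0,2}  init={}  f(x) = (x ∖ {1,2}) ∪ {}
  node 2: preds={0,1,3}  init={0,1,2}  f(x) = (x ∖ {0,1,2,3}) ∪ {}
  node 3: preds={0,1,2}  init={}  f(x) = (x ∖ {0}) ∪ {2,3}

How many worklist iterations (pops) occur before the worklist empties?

10

Trace (10 dequeues):
  [1] u=0 | in {0,1,2} | out {1,2} | prev {} | push {}
  [2] u=1 | in {0,1,2} | out {0} | prev {} | push {0}
  [3] u=2 | in {0,1,2} | out {0,1,2} | ==
  [4] u=3 | in {0,1,2} | out {1,2,3} | prev {} | push {2}
  [5] u=0 | in {0,1,2,3} | out {1,2,3} | prev {1,2} | push {1,3}
  [6] u=2 | in {0,1,2,3} | out {0,1,2} | ==
  [7] u=1 | in {0,1,2,3} | out {0,3} | prev {0} | push {0,2}
  [8] u=3 | in {0,1,2,3} | out {1,2,3} | ==
  [9] u=0 | in {0,1,2,3} | out {1,2,3} | ==
  [10] u=2 | in {0,1,2,3} | out {0,1,2} | ==

Converged values:
  [0] {1,2,3}
  [1] {0,3}
  [2] {0,1,2}
  [3] {1,2,3}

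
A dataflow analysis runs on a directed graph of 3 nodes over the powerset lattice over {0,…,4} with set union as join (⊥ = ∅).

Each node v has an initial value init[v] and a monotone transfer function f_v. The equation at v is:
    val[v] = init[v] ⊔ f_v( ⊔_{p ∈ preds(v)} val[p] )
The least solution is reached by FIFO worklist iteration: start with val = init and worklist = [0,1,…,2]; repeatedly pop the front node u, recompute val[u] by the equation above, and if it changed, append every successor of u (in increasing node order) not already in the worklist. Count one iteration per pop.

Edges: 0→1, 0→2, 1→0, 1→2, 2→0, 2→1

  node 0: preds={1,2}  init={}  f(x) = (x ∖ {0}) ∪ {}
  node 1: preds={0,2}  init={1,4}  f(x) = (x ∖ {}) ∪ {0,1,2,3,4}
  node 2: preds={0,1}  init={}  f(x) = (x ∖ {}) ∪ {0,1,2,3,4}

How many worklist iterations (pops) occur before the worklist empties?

6

Iteration log — 6 steps:
  step 1. node 0  ⊔preds={1,4}  new={1,4}  old={}  +wl: 
  step 2. node 1  ⊔preds={1,4}  new={0,1,2,3,4}  old={1,4}  +wl: 0
  step 3. node 2  ⊔preds={0,1,2,3,4}  new={0,1,2,3,4}  old={}  +wl: 1
  step 4. node 0  ⊔preds={0,1,2,3,4}  new={1,2,3,4}  old={1,4}  +wl: 2
  step 5. node 1  ⊔preds={0,1,2,3,4}  new={0,1,2,3,4}  stable
  step 6. node 2  ⊔preds={0,1,2,3,4}  new={0,1,2,3,4}  stable

Least fixpoint reached:
  node 0: {1,2,3,4}
  node 1: {0,1,2,3,4}
  node 2: {0,1,2,3,4}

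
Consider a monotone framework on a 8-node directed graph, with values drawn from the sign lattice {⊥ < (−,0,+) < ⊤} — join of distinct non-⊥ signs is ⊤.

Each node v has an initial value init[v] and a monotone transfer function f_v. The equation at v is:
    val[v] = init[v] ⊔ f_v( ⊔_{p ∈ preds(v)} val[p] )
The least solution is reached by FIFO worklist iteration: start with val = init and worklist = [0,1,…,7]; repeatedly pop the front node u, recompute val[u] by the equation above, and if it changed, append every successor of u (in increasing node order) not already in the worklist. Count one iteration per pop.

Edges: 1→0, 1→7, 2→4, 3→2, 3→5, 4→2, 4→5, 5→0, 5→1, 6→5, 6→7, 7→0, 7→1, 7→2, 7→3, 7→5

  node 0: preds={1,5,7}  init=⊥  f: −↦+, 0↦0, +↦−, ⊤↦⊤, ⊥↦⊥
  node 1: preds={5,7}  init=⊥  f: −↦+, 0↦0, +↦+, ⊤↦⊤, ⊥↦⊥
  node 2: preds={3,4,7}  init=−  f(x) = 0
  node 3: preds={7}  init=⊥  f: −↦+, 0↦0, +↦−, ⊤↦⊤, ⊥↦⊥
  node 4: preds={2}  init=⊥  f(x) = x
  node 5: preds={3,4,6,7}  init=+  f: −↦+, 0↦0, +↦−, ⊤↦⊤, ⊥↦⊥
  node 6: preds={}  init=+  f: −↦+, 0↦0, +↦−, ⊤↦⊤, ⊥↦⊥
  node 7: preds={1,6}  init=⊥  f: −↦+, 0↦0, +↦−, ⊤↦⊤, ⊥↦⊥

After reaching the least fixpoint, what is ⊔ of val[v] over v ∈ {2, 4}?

⊤

Trace (21 dequeues):
  [1] u=0 | in + | out − | prev ⊥ | push {}
  [2] u=1 | in + | out + | prev ⊥ | push {0}
  [3] u=2 | in ⊥ | out ⊤ | prev − | push {}
  [4] u=3 | in ⊥ | out ⊥ | ==
  [5] u=4 | in ⊤ | out ⊤ | prev ⊥ | push {2}
  [6] u=5 | in ⊤ | out ⊤ | prev + | push {1}
  [7] u=6 | in ⊥ | out + | ==
  [8] u=7 | in + | out − | prev ⊥ | push {3,5}
  [9] u=0 | in ⊤ | out ⊤ | prev − | push {}
  [10] u=2 | in ⊤ | out ⊤ | ==
  [11] u=1 | in ⊤ | out ⊤ | prev + | push {0,7}
  [12] u=3 | in − | out + | prev ⊥ | push {2}
  [13] u=5 | in ⊤ | out ⊤ | ==
  [14] u=0 | in ⊤ | out ⊤ | ==
  [15] u=7 | in ⊤ | out ⊤ | prev − | push {0,1,3,5}
  [16] u=2 | in ⊤ | out ⊤ | ==
  [17] u=0 | in ⊤ | out ⊤ | ==
  [18] u=1 | in ⊤ | out ⊤ | ==
  [19] u=3 | in ⊤ | out ⊤ | prev + | push {2}
  [20] u=5 | in ⊤ | out ⊤ | ==
  [21] u=2 | in ⊤ | out ⊤ | ==

Converged values:
  [0] ⊤
  [1] ⊤
  [2] ⊤
  [3] ⊤
  [4] ⊤
  [5] ⊤
  [6] +
  [7] ⊤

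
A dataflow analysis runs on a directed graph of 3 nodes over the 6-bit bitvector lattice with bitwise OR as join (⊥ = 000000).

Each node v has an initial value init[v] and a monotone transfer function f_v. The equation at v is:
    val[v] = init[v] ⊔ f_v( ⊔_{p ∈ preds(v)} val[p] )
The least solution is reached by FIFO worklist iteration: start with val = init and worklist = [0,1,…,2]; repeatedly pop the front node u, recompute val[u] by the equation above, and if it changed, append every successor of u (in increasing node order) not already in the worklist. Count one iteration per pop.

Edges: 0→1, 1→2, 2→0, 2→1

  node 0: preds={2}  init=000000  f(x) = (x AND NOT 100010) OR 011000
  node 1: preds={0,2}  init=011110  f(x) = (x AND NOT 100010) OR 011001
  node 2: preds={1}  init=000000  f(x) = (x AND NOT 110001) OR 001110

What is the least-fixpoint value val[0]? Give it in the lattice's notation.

Worklist (5 pops):
  #1 pop 0: in=000000 → 011000 (was 000000); enqueue []
  #2 pop 1: in=011000 → 011111 (was 011110); enqueue []
  #3 pop 2: in=011111 → 001110 (was 000000); enqueue [0,1]
  #4 pop 0: in=001110 → 011100 (was 011000); enqueue []
  #5 pop 1: in=011110 → 011111 (no change)

Fixpoint:
  val[0] = 011100
  val[1] = 011111
  val[2] = 001110

011100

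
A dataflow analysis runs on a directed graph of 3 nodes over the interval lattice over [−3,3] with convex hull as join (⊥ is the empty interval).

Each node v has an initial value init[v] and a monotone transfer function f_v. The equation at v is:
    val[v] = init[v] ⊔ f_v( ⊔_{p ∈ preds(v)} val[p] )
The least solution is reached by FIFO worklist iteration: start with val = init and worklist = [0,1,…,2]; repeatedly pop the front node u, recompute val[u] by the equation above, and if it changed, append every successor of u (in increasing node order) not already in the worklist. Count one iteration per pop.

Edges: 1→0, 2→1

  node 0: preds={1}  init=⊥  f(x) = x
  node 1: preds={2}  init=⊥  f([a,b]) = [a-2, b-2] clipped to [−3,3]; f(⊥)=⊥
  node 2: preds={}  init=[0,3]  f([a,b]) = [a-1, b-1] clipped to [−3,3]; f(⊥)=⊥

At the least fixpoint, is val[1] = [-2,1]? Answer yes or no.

Iteration log — 4 steps:
  step 1. node 0  ⊔preds=⊥  new=⊥  stable
  step 2. node 1  ⊔preds=[0,3]  new=[-2,1]  old=⊥  +wl: 0
  step 3. node 2  ⊔preds=⊥  new=[0,3]  stable
  step 4. node 0  ⊔preds=[-2,1]  new=[-2,1]  old=⊥  +wl: 

Least fixpoint reached:
  node 0: [-2,1]
  node 1: [-2,1]
  node 2: [0,3]

yes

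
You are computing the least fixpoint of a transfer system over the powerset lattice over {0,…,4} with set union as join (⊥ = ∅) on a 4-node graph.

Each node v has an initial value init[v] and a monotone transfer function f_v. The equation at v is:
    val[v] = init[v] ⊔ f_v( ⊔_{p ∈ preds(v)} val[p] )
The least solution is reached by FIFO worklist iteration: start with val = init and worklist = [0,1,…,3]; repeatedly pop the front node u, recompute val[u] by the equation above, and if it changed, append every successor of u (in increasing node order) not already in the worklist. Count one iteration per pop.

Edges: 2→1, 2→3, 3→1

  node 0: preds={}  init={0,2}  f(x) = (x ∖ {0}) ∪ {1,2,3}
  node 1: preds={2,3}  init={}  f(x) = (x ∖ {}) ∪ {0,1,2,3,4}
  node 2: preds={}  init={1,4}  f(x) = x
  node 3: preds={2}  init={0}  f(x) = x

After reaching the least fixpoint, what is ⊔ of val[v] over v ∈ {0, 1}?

Trace (5 dequeues):
  [1] u=0 | in {} | out {0,1,2,3} | prev {0,2} | push {}
  [2] u=1 | in {0,1,4} | out {0,1,2,3,4} | prev {} | push {}
  [3] u=2 | in {} | out {1,4} | ==
  [4] u=3 | in {1,4} | out {0,1,4} | prev {0} | push {1}
  [5] u=1 | in {0,1,4} | out {0,1,2,3,4} | ==

Converged values:
  [0] {0,1,2,3}
  [1] {0,1,2,3,4}
  [2] {1,4}
  [3] {0,1,4}

{0,1,2,3,4}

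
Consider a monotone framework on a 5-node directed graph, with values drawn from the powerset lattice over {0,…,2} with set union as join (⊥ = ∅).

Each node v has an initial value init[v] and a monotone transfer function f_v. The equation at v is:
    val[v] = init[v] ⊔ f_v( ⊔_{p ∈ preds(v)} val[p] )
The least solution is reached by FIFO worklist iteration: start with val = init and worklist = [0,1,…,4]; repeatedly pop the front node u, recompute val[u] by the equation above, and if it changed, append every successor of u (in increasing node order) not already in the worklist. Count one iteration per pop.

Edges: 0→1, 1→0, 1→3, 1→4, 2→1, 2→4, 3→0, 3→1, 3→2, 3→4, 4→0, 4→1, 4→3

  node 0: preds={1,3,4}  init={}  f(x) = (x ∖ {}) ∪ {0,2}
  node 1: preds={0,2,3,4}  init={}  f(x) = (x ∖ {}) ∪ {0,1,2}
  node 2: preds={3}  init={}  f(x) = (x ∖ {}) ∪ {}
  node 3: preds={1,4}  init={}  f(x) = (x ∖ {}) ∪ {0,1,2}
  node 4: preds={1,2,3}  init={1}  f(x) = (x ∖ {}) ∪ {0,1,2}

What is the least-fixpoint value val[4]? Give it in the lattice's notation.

Iteration log — 11 steps:
  step 1. node 0  ⊔preds={1}  new={0,1,2}  old={}  +wl: 
  step 2. node 1  ⊔preds={0,1,2}  new={0,1,2}  old={}  +wl: 0
  step 3. node 2  ⊔preds={}  new={}  stable
  step 4. node 3  ⊔preds={0,1,2}  new={0,1,2}  old={}  +wl: 1,2
  step 5. node 4  ⊔preds={0,1,2}  new={0,1,2}  old={1}  +wl: 3
  step 6. node 0  ⊔preds={0,1,2}  new={0,1,2}  stable
  step 7. node 1  ⊔preds={0,1,2}  new={0,1,2}  stable
  step 8. node 2  ⊔preds={0,1,2}  new={0,1,2}  old={}  +wl: 1,4
  step 9. node 3  ⊔preds={0,1,2}  new={0,1,2}  stable
  step 10. node 1  ⊔preds={0,1,2}  new={0,1,2}  stable
  step 11. node 4  ⊔preds={0,1,2}  new={0,1,2}  stable

Least fixpoint reached:
  node 0: {0,1,2}
  node 1: {0,1,2}
  node 2: {0,1,2}
  node 3: {0,1,2}
  node 4: {0,1,2}

{0,1,2}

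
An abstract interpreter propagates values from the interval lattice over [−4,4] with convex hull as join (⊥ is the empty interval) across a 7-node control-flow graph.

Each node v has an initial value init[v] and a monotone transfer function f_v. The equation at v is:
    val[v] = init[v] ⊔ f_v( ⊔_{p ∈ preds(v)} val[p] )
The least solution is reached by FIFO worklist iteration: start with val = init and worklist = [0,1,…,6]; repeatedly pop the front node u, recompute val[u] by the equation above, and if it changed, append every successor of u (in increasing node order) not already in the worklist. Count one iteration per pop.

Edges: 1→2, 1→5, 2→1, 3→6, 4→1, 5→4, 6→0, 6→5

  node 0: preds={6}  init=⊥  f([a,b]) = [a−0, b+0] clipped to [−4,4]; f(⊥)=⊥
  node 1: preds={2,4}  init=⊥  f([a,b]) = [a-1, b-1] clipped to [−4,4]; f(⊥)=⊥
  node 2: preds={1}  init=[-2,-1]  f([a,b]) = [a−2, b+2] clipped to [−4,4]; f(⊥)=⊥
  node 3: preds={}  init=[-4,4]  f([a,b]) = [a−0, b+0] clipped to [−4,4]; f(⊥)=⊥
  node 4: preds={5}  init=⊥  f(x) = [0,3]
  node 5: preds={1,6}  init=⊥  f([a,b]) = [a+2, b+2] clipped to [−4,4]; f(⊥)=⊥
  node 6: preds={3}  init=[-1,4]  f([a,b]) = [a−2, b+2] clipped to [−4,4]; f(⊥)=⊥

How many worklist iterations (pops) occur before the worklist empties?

Trace (16 dequeues):
  [1] u=0 | in [-1,4] | out [-1,4] | prev ⊥ | push {}
  [2] u=1 | in [-2,-1] | out [-3,-2] | prev ⊥ | push {}
  [3] u=2 | in [-3,-2] | out [-4,0] | prev [-2,-1] | push {1}
  [4] u=3 | in ⊥ | out [-4,4] | ==
  [5] u=4 | in ⊥ | out [0,3] | prev ⊥ | push {}
  [6] u=5 | in [-3,4] | out [-1,4] | prev ⊥ | push {4}
  [7] u=6 | in [-4,4] | out [-4,4] | prev [-1,4] | push {0,5}
  [8] u=1 | in [-4,3] | out [-4,2] | prev [-3,-2] | push {2}
  [9] u=4 | in [-1,4] | out [0,3] | ==
  [10] u=0 | in [-4,4] | out [-4,4] | prev [-1,4] | push {}
  [11] u=5 | in [-4,4] | out [-2,4] | prev [-1,4] | push {4}
  [12] u=2 | in [-4,2] | out [-4,4] | prev [-4,0] | push {1}
  [13] u=4 | in [-2,4] | out [0,3] | ==
  [14] u=1 | in [-4,4] | out [-4,3] | prev [-4,2] | push {2,5}
  [15] u=2 | in [-4,3] | out [-4,4] | ==
  [16] u=5 | in [-4,4] | out [-2,4] | ==

Converged values:
  [0] [-4,4]
  [1] [-4,3]
  [2] [-4,4]
  [3] [-4,4]
  [4] [0,3]
  [5] [-2,4]
  [6] [-4,4]

16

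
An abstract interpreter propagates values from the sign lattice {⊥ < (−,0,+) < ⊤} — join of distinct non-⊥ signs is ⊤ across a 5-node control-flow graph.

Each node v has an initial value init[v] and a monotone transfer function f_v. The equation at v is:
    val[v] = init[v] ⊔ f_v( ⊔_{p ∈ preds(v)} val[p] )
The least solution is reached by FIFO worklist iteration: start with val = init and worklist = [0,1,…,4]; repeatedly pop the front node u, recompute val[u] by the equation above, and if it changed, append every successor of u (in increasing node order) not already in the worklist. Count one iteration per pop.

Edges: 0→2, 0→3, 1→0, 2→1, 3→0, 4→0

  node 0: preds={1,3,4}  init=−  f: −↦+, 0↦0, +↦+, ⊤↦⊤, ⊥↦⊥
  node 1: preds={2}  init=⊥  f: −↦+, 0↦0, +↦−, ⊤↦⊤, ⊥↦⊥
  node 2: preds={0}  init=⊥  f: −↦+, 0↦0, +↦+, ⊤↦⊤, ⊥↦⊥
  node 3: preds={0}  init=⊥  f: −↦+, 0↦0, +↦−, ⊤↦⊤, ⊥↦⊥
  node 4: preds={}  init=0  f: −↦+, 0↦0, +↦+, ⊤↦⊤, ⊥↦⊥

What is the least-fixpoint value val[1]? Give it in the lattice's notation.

Iteration log — 7 steps:
  step 1. node 0  ⊔preds=0  new=⊤  old=−  +wl: 
  step 2. node 1  ⊔preds=⊥  new=⊥  stable
  step 3. node 2  ⊔preds=⊤  new=⊤  old=⊥  +wl: 1
  step 4. node 3  ⊔preds=⊤  new=⊤  old=⊥  +wl: 0
  step 5. node 4  ⊔preds=⊥  new=0  stable
  step 6. node 1  ⊔preds=⊤  new=⊤  old=⊥  +wl: 
  step 7. node 0  ⊔preds=⊤  new=⊤  stable

Least fixpoint reached:
  node 0: ⊤
  node 1: ⊤
  node 2: ⊤
  node 3: ⊤
  node 4: 0

⊤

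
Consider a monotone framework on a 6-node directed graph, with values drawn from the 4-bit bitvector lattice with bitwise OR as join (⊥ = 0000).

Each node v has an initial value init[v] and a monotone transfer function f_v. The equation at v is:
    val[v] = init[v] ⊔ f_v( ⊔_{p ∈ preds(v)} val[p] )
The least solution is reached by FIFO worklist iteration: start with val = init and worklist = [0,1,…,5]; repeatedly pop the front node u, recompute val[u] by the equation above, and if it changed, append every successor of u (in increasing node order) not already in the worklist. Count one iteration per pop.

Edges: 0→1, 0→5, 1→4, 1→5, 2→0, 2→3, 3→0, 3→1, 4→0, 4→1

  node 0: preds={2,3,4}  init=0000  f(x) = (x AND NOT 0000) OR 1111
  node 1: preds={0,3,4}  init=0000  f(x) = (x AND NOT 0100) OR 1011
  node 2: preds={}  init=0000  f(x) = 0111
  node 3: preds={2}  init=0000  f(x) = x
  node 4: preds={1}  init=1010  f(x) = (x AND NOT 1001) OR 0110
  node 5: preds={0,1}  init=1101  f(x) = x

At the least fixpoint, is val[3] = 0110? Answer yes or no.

Trace (8 dequeues):
  [1] u=0 | in 1010 | out 1111 | prev 0000 | push {}
  [2] u=1 | in 1111 | out 1011 | prev 0000 | push {}
  [3] u=2 | in 0000 | out 0111 | prev 0000 | push {0}
  [4] u=3 | in 0111 | out 0111 | prev 0000 | push {1}
  [5] u=4 | in 1011 | out 1110 | prev 1010 | push {}
  [6] u=5 | in 1111 | out 1111 | prev 1101 | push {}
  [7] u=0 | in 1111 | out 1111 | ==
  [8] u=1 | in 1111 | out 1011 | ==

Converged values:
  [0] 1111
  [1] 1011
  [2] 0111
  [3] 0111
  [4] 1110
  [5] 1111

no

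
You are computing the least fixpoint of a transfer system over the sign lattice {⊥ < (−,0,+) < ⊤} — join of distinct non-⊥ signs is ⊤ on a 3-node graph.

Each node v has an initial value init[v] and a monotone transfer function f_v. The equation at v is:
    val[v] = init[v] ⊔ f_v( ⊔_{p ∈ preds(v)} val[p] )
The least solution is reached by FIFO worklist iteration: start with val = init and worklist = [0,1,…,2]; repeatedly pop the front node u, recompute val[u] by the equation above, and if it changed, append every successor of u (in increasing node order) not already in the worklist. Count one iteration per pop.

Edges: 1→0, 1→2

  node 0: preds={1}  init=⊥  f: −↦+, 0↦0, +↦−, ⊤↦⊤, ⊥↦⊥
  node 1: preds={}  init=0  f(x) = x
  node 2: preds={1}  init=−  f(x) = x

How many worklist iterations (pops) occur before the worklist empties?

Trace (3 dequeues):
  [1] u=0 | in 0 | out 0 | prev ⊥ | push {}
  [2] u=1 | in ⊥ | out 0 | ==
  [3] u=2 | in 0 | out ⊤ | prev − | push {}

Converged values:
  [0] 0
  [1] 0
  [2] ⊤

3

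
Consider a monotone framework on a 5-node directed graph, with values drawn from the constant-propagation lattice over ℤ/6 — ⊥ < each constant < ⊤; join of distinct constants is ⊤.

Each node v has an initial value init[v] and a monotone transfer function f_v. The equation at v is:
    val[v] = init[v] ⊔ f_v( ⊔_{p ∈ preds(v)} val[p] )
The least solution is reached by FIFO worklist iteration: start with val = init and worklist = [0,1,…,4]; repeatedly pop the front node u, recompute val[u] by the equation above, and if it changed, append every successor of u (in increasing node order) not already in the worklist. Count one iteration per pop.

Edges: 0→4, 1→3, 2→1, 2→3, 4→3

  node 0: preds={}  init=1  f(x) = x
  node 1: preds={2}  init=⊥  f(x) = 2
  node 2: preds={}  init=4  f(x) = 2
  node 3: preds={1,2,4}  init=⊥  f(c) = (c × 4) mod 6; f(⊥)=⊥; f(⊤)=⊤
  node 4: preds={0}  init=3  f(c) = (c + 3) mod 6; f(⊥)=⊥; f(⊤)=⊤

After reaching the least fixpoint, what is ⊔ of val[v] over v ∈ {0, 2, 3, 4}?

Trace (7 dequeues):
  [1] u=0 | in ⊥ | out 1 | ==
  [2] u=1 | in 4 | out 2 | prev ⊥ | push {}
  [3] u=2 | in ⊥ | out ⊤ | prev 4 | push {1}
  [4] u=3 | in ⊤ | out ⊤ | prev ⊥ | push {}
  [5] u=4 | in 1 | out ⊤ | prev 3 | push {3}
  [6] u=1 | in ⊤ | out 2 | ==
  [7] u=3 | in ⊤ | out ⊤ | ==

Converged values:
  [0] 1
  [1] 2
  [2] ⊤
  [3] ⊤
  [4] ⊤

⊤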